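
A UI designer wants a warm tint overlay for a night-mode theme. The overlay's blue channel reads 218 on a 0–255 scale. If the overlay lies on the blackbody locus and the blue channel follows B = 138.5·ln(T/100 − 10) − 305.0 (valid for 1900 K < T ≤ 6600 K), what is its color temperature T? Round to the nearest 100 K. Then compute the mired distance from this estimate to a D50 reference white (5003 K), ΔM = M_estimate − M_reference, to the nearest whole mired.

-15 mireds

ln(t − 10) = (218 + 305.0) / 138.5 = 3.7762.
t − 10 = e^3.7762 = 43.649, so t = 53.649.
T = 100·t = 5365 K → 5400 K to the nearest 100 K.
M_estimate = 10⁶/5400 = 185.19; M_reference = 10⁶/5003 = 199.88.
ΔM = 185.19 − 199.88 = -14.69 → -15 mireds.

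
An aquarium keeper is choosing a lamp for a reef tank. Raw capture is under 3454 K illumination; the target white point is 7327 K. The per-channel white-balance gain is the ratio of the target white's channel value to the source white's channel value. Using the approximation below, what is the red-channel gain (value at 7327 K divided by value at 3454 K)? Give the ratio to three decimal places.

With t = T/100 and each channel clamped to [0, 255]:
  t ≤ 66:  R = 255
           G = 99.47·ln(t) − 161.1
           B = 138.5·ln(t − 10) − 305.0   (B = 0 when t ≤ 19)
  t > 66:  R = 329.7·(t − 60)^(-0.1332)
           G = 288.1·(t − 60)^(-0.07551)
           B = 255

0.916

At 3454 K (t = 34.54):
  R = 255 by definition for t ≤ 66.
At 7327 K (t = 73.27):
  R = 329.7·(73.27 − 60)^(-0.1332) = 329.7·13.27^(-0.1332) = 329.7·0.70865 = 233.643.
Gain = 233.643 / 255.000 = 0.9162 → 0.916.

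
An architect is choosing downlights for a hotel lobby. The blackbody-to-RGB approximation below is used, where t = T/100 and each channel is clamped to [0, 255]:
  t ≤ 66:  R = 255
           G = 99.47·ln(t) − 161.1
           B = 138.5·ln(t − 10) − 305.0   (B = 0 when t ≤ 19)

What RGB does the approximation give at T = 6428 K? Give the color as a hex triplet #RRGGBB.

#FFFDF8

t = 6428/100 = 64.28; the t ≤ 66 branch applies.
R = 255 by definition for t ≤ 66.
G = 99.47·ln 64.28 − 161.1 = 99.47·4.1632 − 161.1 = 253.018.
B = 138.5·ln(64.28 − 10) − 305.0 = 138.5·ln 54.28 − 305.0 = 138.5·3.9942 − 305.0 = 248.191.
Rounded: (255, 253, 248).
In hex: #FFFDF8.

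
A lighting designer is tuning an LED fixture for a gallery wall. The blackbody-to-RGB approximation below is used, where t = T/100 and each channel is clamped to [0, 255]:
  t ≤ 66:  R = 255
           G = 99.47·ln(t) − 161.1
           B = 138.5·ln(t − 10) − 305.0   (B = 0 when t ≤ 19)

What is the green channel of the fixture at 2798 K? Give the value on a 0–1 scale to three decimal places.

0.668

t = 2798/100 = 27.98; the t ≤ 66 branch applies.
G = 99.47·ln 27.98 − 161.1 = 99.47·3.3315 − 161.1 = 170.283.
On a 0–1 scale: 170.283/255 = 0.6678 → 0.668.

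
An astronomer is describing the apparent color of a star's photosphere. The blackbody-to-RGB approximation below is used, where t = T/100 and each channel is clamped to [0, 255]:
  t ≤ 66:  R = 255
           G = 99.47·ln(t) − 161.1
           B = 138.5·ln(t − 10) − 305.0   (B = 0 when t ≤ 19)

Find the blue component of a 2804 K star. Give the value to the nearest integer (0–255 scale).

t = 2804/100 = 28.04; the t ≤ 66 branch applies.
B = 138.5·ln(28.04 − 10) − 305.0 = 138.5·ln 18.04 − 305.0 = 138.5·2.8926 − 305.0 = 95.624.
Rounded: 96.

96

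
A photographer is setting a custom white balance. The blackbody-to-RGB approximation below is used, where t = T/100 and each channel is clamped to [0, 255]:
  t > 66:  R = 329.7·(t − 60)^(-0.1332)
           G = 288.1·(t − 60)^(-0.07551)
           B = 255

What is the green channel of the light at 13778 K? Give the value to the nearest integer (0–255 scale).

t = 13778/100 = 137.78; the t > 66 branch applies.
G = 288.1·(137.78 − 60)^(-0.07551) = 288.1·77.78^(-0.07551) = 288.1·0.71981 = 207.379.
Rounded: 207.

207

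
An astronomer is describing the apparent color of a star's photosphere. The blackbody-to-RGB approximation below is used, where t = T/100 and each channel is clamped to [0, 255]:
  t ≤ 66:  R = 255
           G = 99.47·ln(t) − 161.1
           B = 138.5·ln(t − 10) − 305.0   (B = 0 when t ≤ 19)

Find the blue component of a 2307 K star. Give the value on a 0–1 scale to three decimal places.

t = 2307/100 = 23.07; the t ≤ 66 branch applies.
B = 138.5·ln(23.07 − 10) − 305.0 = 138.5·ln 13.07 − 305.0 = 138.5·2.5703 − 305.0 = 50.989.
On a 0–1 scale: 50.989/255 = 0.2000 → 0.200.

0.200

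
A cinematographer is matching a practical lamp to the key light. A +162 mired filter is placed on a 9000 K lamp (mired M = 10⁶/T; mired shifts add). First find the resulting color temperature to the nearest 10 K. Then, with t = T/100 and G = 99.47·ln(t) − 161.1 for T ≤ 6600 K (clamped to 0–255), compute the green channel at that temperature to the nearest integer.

197

M_in = 10⁶/9000 = 111.11; M_out = 111.11 + (+162) = 273.11.
T_out = 10⁶/273.11 = 3661.5 K → 3660 K; t = 36.6.
G = 99.47·ln 36.6 − 161.1 = 99.47·3.6000 − 161.1 = 196.997.
Rounded: 197.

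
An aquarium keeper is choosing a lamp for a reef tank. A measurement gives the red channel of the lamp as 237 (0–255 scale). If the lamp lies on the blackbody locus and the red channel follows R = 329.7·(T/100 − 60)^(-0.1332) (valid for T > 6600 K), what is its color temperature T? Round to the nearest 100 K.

(t − 60)^(-0.1332) = 237/329.7 = 0.71884.
t − 60 = 0.71884^(1/-0.1332) = 0.71884^(-7.508) = 11.922, so t = 71.922.
T = 100·t = 7192 K → 7200 K to the nearest 100 K.

7200 K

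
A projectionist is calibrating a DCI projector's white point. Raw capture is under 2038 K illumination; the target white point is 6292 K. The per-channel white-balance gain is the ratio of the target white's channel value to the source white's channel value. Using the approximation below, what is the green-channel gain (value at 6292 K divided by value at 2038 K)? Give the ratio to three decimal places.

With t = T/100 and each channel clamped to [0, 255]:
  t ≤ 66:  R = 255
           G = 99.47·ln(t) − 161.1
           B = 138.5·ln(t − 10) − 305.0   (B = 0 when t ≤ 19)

At 2038 K (t = 20.38):
  G = 99.47·ln 20.38 − 161.1 = 99.47·3.0146 − 161.1 = 138.758.
At 6292 K (t = 62.92):
  G = 99.47·ln 62.92 − 161.1 = 99.47·4.1419 − 161.1 = 250.891.
Gain = 250.891 / 138.758 = 1.8081 → 1.808.

1.808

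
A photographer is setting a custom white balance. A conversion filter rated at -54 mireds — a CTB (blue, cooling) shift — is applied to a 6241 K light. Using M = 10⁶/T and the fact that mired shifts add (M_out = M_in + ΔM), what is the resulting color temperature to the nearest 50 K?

9400 K

M_in = 10⁶/6241 = 160.23 mireds.
M_out = 160.23 + (-54) = 106.23 mireds.
T_out = 10⁶/106.23 = 9413.5 K → 9400 K.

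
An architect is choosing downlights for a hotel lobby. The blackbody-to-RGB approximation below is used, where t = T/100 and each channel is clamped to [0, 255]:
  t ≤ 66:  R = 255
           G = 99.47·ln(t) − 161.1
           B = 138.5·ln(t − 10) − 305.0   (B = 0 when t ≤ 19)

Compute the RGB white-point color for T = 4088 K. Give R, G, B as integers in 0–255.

R=255, G=208, B=170

t = 4088/100 = 40.88; the t ≤ 66 branch applies.
R = 255 by definition for t ≤ 66.
G = 99.47·ln 40.88 − 161.1 = 99.47·3.7106 − 161.1 = 207.997.
B = 138.5·ln(40.88 − 10) − 305.0 = 138.5·ln 30.88 − 305.0 = 138.5·3.4301 − 305.0 = 170.070.
Rounded: (255, 208, 170).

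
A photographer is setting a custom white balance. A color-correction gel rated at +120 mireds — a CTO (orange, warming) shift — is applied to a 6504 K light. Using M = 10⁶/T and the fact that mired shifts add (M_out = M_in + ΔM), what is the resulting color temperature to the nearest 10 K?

3650 K

M_in = 10⁶/6504 = 153.75 mireds.
M_out = 153.75 + (+120) = 273.75 mireds.
T_out = 10⁶/273.75 = 3652.9 K → 3650 K.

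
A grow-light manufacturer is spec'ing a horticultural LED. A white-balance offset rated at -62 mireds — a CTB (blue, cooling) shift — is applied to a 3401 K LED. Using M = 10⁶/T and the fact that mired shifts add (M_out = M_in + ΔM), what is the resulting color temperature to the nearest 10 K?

M_in = 10⁶/3401 = 294.03 mireds.
M_out = 294.03 + (-62) = 232.03 mireds.
T_out = 10⁶/232.03 = 4309.8 K → 4310 K.

4310 K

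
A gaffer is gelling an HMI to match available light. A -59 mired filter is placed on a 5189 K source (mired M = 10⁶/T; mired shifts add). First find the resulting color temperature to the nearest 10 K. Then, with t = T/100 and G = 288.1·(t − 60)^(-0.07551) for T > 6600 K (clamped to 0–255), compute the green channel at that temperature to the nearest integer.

235

M_in = 10⁶/5189 = 192.72; M_out = 192.72 + (-59) = 133.72.
T_out = 10⁶/133.72 = 7478.6 K → 7480 K; t = 74.8.
G = 288.1·(74.8 − 60)^(-0.07551) = 288.1·14.8^(-0.07551) = 288.1·0.81589 = 235.059.
Rounded: 235.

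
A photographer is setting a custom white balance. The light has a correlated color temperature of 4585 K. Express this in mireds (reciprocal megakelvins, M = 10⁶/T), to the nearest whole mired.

218 mireds

M = 10⁶ / 4585 = 218.103 → 218 mireds.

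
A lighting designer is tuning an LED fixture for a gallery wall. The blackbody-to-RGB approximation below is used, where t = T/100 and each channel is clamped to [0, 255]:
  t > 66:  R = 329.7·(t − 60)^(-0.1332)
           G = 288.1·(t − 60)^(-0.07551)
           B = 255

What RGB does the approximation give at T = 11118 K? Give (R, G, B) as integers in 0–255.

(195, 214, 255)

t = 11118/100 = 111.18; the t > 66 branch applies.
R = 329.7·(111.18 − 60)^(-0.1332) = 329.7·51.18^(-0.1332) = 329.7·0.59204 = 195.194.
G = 288.1·(111.18 − 60)^(-0.07551) = 288.1·51.18^(-0.07551) = 288.1·0.74293 = 214.037.
B = 255 by definition for t > 66.
Rounded: (195, 214, 255).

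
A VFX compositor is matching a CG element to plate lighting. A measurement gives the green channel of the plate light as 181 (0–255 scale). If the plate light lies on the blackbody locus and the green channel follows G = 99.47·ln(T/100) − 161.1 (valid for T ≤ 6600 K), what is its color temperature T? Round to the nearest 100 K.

ln t = (181 + 161.1) / 99.47 = 3.4392.
t = e^3.4392 = 31.163.
T = 100·t = 3116 K → 3100 K to the nearest 100 K.

3100 K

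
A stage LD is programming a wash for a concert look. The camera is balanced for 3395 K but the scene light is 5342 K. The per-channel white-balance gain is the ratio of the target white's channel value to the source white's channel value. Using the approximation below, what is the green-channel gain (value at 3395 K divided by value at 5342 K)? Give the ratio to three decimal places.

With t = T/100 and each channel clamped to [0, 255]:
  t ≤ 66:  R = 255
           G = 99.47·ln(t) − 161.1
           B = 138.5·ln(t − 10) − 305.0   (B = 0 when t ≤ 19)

At 5342 K (t = 53.42):
  G = 99.47·ln 53.42 − 161.1 = 99.47·3.9782 − 161.1 = 234.610.
At 3395 K (t = 33.95):
  G = 99.47·ln 33.95 − 161.1 = 99.47·3.5249 − 161.1 = 189.521.
Gain = 189.521 / 234.610 = 0.8078 → 0.808.

0.808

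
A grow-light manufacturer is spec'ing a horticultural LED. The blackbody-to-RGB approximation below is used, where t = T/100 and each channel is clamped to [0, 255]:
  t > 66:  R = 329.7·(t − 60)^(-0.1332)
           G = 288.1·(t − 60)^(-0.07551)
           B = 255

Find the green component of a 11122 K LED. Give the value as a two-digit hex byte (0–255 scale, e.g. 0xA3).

t = 11122/100 = 111.22; the t > 66 branch applies.
G = 288.1·(111.22 − 60)^(-0.07551) = 288.1·51.22^(-0.07551) = 288.1·0.74288 = 214.024.
Rounded: 214; in hex, 0xD6.

0xD6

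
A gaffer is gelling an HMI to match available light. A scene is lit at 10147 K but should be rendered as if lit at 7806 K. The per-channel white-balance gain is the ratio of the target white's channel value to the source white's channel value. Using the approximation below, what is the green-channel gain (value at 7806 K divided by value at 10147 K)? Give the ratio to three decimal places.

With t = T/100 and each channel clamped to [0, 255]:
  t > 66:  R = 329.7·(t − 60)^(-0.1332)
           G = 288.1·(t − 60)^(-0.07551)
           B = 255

At 10147 K (t = 101.47):
  G = 288.1·(101.47 − 60)^(-0.07551) = 288.1·41.47^(-0.07551) = 288.1·0.75482 = 217.464.
At 7806 K (t = 78.06):
  G = 288.1·(78.06 − 60)^(-0.07551) = 288.1·18.06^(-0.07551) = 288.1·0.80372 = 231.552.
Gain = 231.552 / 217.464 = 1.0648 → 1.065.

1.065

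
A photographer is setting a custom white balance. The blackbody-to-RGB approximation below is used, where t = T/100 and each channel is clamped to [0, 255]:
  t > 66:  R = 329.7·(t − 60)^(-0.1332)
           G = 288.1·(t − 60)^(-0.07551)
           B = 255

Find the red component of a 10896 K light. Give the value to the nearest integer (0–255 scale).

t = 10896/100 = 108.96; the t > 66 branch applies.
R = 329.7·(108.96 − 60)^(-0.1332) = 329.7·48.96^(-0.1332) = 329.7·0.59554 = 196.351.
Rounded: 196.

196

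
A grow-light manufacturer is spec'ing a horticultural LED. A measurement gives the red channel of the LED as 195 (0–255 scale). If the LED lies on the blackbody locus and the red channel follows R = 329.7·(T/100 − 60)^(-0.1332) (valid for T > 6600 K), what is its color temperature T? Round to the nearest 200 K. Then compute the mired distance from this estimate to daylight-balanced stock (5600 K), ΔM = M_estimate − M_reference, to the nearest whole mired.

-89 mireds

(t − 60)^(-0.1332) = 195/329.7 = 0.59145.
t − 60 = 0.59145^(1/-0.1332) = 0.59145^(-7.508) = 51.564, so t = 111.564.
T = 100·t = 11156 K → 11200 K to the nearest 200 K.
M_estimate = 10⁶/11200 = 89.29; M_reference = 10⁶/5600 = 178.57.
ΔM = 89.29 − 178.57 = -89.29 → -89 mireds.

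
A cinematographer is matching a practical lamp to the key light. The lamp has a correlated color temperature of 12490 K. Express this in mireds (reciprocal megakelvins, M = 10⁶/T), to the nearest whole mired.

M = 10⁶ / 12490 = 80.064 → 80 mireds.

80 mireds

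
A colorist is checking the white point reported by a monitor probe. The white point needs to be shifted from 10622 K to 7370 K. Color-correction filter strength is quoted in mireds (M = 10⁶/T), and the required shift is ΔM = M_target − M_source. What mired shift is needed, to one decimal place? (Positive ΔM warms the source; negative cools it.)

M_source = 10⁶/10622 = 94.144; M_target = 10⁶/7370 = 135.685.
ΔM = 135.685 − 94.144 = 41.541 → +41.5 mireds, a warming shift.

+41.5 mireds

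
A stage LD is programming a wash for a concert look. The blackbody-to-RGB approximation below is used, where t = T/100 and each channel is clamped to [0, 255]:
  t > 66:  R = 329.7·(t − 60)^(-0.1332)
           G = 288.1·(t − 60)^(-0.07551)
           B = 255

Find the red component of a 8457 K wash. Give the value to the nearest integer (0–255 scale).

215

t = 8457/100 = 84.57; the t > 66 branch applies.
R = 329.7·(84.57 − 60)^(-0.1332) = 329.7·24.57^(-0.1332) = 329.7·0.65283 = 215.237.
Rounded: 215.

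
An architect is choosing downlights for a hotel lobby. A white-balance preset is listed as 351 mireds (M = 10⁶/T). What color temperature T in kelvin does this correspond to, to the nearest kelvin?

T = 10⁶ / 351 = 2849.00 K → 2849 K.

2849 K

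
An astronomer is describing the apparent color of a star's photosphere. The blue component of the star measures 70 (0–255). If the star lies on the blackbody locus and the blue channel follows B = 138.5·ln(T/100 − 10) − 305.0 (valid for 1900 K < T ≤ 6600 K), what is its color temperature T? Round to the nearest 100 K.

2500 K

ln(t − 10) = (70 + 305.0) / 138.5 = 2.7076.
t − 10 = e^2.7076 = 14.993, so t = 24.993.
T = 100·t = 2499 K → 2500 K to the nearest 100 K.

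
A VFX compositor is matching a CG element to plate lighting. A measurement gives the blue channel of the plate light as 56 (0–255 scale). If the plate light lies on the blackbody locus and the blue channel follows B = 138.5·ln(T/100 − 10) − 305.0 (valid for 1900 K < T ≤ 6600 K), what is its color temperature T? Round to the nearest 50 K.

ln(t − 10) = (56 + 305.0) / 138.5 = 2.6065.
t − 10 = e^2.6065 = 13.552, so t = 23.552.
T = 100·t = 2355 K → 2350 K to the nearest 50 K.

2350 K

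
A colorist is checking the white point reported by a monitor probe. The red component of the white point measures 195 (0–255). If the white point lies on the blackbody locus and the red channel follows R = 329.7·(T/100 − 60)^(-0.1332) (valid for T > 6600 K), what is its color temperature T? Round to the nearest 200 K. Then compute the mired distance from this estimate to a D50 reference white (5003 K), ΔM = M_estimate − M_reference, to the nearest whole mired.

(t − 60)^(-0.1332) = 195/329.7 = 0.59145.
t − 60 = 0.59145^(1/-0.1332) = 0.59145^(-7.508) = 51.564, so t = 111.564.
T = 100·t = 11156 K → 11200 K to the nearest 200 K.
M_estimate = 10⁶/11200 = 89.29; M_reference = 10⁶/5003 = 199.88.
ΔM = 89.29 − 199.88 = -110.59 → -111 mireds.

-111 mireds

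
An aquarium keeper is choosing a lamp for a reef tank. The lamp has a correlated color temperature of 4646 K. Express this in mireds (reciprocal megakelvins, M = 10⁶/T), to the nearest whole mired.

M = 10⁶ / 4646 = 215.239 → 215 mireds.

215 mireds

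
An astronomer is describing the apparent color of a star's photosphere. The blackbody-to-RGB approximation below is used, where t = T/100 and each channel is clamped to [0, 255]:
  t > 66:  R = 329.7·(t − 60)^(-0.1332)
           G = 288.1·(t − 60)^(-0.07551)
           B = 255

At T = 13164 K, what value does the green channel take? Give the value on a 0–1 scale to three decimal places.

0.818

t = 13164/100 = 131.64; the t > 66 branch applies.
G = 288.1·(131.64 − 60)^(-0.07551) = 288.1·71.64^(-0.07551) = 288.1·0.72430 = 208.670.
On a 0–1 scale: 208.670/255 = 0.8183 → 0.818.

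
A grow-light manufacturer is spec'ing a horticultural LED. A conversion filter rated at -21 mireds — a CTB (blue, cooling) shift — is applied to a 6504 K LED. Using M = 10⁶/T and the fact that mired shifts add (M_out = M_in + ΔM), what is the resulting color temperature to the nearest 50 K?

7550 K

M_in = 10⁶/6504 = 153.75 mireds.
M_out = 153.75 + (-21) = 132.75 mireds.
T_out = 10⁶/132.75 = 7532.9 K → 7550 K.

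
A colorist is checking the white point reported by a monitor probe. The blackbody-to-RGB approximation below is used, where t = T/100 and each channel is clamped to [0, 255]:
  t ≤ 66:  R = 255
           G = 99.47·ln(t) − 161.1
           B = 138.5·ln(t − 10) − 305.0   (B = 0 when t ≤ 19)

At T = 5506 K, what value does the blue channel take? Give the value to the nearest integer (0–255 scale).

222

t = 5506/100 = 55.06; the t ≤ 66 branch applies.
B = 138.5·ln(55.06 − 10) − 305.0 = 138.5·ln 45.06 − 305.0 = 138.5·3.8080 − 305.0 = 222.407.
Rounded: 222.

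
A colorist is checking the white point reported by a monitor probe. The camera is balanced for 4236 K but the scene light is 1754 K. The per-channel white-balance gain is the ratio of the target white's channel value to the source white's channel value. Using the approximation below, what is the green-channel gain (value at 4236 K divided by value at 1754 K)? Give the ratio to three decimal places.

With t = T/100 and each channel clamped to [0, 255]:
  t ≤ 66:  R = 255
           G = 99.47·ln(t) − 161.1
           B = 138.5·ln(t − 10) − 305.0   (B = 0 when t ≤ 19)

At 1754 K (t = 17.54):
  G = 99.47·ln 17.54 − 161.1 = 99.47·2.8645 − 161.1 = 123.830.
At 4236 K (t = 42.36):
  G = 99.47·ln 42.36 − 161.1 = 99.47·3.7462 − 161.1 = 211.535.
Gain = 211.535 / 123.830 = 1.7083 → 1.708.

1.708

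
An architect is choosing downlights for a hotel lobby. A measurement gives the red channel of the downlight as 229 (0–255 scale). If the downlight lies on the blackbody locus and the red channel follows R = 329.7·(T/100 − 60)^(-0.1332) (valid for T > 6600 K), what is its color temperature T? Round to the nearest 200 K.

7600 K

(t − 60)^(-0.1332) = 229/329.7 = 0.69457.
t − 60 = 0.69457^(1/-0.1332) = 0.69457^(-7.508) = 15.428, so t = 75.428.
T = 100·t = 7543 K → 7600 K to the nearest 200 K.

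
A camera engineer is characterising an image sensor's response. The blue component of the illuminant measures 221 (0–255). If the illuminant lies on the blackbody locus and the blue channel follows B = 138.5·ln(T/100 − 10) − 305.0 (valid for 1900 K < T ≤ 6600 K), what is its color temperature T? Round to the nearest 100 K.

ln(t − 10) = (221 + 305.0) / 138.5 = 3.7978.
t − 10 = e^3.7978 = 44.604, so t = 54.604.
T = 100·t = 5460 K → 5500 K to the nearest 100 K.

5500 K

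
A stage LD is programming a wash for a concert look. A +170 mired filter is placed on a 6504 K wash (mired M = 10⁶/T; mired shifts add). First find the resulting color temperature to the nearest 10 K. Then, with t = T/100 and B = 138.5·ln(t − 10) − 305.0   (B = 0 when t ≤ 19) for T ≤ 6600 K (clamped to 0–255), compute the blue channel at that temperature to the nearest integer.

116

M_in = 10⁶/6504 = 153.75; M_out = 153.75 + (+170) = 323.75.
T_out = 10⁶/323.75 = 3088.8 K → 3090 K; t = 30.9.
B = 138.5·ln(30.9 − 10) − 305.0 = 138.5·ln 20.9 − 305.0 = 138.5·3.0397 − 305.0 = 116.005.
Rounded: 116.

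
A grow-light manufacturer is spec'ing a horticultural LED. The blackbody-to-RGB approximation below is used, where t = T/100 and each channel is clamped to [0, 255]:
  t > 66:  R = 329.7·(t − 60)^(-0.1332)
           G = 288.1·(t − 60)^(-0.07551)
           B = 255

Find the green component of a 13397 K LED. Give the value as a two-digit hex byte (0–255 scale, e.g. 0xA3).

t = 13397/100 = 133.97; the t > 66 branch applies.
G = 288.1·(133.97 − 60)^(-0.07551) = 288.1·73.97^(-0.07551) = 288.1·0.72255 = 208.167.
Rounded: 208; in hex, 0xD0.

0xD0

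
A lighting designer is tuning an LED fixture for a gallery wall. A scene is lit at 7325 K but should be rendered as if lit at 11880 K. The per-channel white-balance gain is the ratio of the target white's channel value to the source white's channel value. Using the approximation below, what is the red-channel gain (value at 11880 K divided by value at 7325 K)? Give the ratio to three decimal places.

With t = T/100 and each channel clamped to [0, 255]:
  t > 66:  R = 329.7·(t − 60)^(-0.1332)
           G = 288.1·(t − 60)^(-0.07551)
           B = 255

At 7325 K (t = 73.25):
  R = 329.7·(73.25 − 60)^(-0.1332) = 329.7·13.25^(-0.1332) = 329.7·0.70880 = 233.690.
At 11880 K (t = 118.8):
  R = 329.7·(118.8 − 60)^(-0.1332) = 329.7·58.8^(-0.1332) = 329.7·0.58119 = 191.619.
Gain = 191.619 / 233.690 = 0.8200 → 0.820.

0.820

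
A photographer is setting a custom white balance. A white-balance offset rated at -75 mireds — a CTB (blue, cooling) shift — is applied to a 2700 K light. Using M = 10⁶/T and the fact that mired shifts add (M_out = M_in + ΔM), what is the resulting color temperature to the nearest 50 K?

3400 K

M_in = 10⁶/2700 = 370.37 mireds.
M_out = 370.37 + (-75) = 295.37 mireds.
T_out = 10⁶/295.37 = 3385.6 K → 3400 K.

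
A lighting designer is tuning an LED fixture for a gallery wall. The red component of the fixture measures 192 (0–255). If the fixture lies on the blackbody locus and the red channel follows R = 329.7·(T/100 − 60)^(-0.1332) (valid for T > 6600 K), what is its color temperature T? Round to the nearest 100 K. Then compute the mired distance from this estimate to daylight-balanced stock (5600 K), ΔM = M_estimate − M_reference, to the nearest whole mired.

-94 mireds

(t − 60)^(-0.1332) = 192/329.7 = 0.58235.
t − 60 = 0.58235^(1/-0.1332) = 0.58235^(-7.508) = 57.929, so t = 117.929.
T = 100·t = 11793 K → 11800 K to the nearest 100 K.
M_estimate = 10⁶/11800 = 84.75; M_reference = 10⁶/5600 = 178.57.
ΔM = 84.75 − 178.57 = -93.83 → -94 mireds.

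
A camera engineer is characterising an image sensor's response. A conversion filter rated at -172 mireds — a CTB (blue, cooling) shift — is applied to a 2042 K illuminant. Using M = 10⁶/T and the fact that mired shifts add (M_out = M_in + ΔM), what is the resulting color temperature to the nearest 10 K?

M_in = 10⁶/2042 = 489.72 mireds.
M_out = 489.72 + (-172) = 317.72 mireds.
T_out = 10⁶/317.72 = 3147.5 K → 3150 K.

3150 K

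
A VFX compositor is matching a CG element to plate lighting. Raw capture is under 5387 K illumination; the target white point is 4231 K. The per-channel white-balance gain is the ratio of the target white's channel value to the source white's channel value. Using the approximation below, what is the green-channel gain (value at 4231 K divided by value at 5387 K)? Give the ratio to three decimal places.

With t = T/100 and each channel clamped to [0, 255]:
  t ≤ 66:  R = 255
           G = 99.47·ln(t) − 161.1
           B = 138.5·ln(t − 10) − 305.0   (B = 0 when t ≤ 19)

0.898

At 5387 K (t = 53.87):
  G = 99.47·ln 53.87 − 161.1 = 99.47·3.9866 − 161.1 = 235.444.
At 4231 K (t = 42.31):
  G = 99.47·ln 42.31 − 161.1 = 99.47·3.7450 − 161.1 = 211.417.
Gain = 211.417 / 235.444 = 0.8980 → 0.898.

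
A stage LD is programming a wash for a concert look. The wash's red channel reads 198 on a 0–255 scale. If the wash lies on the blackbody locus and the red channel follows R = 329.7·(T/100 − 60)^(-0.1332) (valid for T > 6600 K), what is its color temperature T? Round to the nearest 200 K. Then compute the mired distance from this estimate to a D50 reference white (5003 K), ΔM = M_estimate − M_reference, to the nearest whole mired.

(t − 60)^(-0.1332) = 198/329.7 = 0.60055.
t − 60 = 0.60055^(1/-0.1332) = 0.60055^(-7.508) = 45.980, so t = 105.980.
T = 100·t = 10598 K → 10600 K to the nearest 200 K.
M_estimate = 10⁶/10600 = 94.34; M_reference = 10⁶/5003 = 199.88.
ΔM = 94.34 − 199.88 = -105.54 → -106 mireds.

-106 mireds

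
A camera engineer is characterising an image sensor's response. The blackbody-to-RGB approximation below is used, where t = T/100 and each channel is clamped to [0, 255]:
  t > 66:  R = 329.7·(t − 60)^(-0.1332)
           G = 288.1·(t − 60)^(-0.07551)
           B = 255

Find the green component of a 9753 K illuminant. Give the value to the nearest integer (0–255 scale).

219

t = 9753/100 = 97.53; the t > 66 branch applies.
G = 288.1·(97.53 − 60)^(-0.07551) = 288.1·37.53^(-0.07551) = 288.1·0.76053 = 219.110.
Rounded: 219.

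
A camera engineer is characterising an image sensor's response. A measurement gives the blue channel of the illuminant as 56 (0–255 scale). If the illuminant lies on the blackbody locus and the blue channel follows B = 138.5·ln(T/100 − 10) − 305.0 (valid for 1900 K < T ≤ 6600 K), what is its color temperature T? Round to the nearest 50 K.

2350 K

ln(t − 10) = (56 + 305.0) / 138.5 = 2.6065.
t − 10 = e^2.6065 = 13.552, so t = 23.552.
T = 100·t = 2355 K → 2350 K to the nearest 50 K.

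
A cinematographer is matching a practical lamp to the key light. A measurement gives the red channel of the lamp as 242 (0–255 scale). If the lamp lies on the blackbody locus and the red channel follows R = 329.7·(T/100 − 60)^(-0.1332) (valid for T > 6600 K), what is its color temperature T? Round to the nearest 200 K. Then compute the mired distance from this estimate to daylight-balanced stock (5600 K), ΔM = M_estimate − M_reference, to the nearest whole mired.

(t − 60)^(-0.1332) = 242/329.7 = 0.73400.
t − 60 = 0.73400^(1/-0.1332) = 0.73400^(-7.508) = 10.193, so t = 70.193.
T = 100·t = 7019 K → 7000 K to the nearest 200 K.
M_estimate = 10⁶/7000 = 142.86; M_reference = 10⁶/5600 = 178.57.
ΔM = 142.86 − 178.57 = -35.71 → -36 mireds.

-36 mireds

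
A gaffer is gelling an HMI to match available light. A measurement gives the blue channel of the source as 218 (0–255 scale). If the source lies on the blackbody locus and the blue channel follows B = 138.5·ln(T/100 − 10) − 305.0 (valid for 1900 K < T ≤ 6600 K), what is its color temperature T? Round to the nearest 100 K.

ln(t − 10) = (218 + 305.0) / 138.5 = 3.7762.
t − 10 = e^3.7762 = 43.649, so t = 53.649.
T = 100·t = 5365 K → 5400 K to the nearest 100 K.

5400 K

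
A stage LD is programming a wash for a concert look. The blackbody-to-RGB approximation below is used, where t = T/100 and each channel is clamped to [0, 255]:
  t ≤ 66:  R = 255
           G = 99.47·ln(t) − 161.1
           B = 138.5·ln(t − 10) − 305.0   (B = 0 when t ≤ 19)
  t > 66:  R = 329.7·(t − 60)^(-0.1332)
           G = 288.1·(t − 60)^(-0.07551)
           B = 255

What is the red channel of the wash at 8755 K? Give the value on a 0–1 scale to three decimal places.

0.831

t = 8755/100 = 87.55; the t > 66 branch applies.
R = 329.7·(87.55 − 60)^(-0.1332) = 329.7·27.55^(-0.1332) = 329.7·0.64295 = 211.980.
On a 0–1 scale: 211.980/255 = 0.8313 → 0.831.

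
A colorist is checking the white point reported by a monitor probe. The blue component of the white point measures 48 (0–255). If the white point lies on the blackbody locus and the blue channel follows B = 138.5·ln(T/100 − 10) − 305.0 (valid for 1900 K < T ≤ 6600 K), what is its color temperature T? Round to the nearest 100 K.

ln(t − 10) = (48 + 305.0) / 138.5 = 2.5487.
t − 10 = e^2.5487 = 12.791, so t = 22.791.
T = 100·t = 2279 K → 2300 K to the nearest 100 K.

2300 K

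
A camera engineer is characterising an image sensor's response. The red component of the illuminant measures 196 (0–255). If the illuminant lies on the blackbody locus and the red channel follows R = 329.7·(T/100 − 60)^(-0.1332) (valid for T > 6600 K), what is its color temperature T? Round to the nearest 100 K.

(t − 60)^(-0.1332) = 196/329.7 = 0.59448.
t − 60 = 0.59448^(1/-0.1332) = 0.59448^(-7.508) = 49.621, so t = 109.621.
T = 100·t = 10962 K → 11000 K to the nearest 100 K.

11000 K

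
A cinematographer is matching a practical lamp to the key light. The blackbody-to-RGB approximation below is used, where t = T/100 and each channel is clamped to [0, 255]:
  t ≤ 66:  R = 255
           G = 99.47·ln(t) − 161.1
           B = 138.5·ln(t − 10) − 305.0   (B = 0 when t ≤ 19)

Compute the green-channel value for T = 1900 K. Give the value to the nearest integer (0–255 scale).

132

t = 1900/100 = 19; the t ≤ 66 branch applies.
G = 99.47·ln 19 − 161.1 = 99.47·2.9444 − 161.1 = 131.783.
Rounded: 132.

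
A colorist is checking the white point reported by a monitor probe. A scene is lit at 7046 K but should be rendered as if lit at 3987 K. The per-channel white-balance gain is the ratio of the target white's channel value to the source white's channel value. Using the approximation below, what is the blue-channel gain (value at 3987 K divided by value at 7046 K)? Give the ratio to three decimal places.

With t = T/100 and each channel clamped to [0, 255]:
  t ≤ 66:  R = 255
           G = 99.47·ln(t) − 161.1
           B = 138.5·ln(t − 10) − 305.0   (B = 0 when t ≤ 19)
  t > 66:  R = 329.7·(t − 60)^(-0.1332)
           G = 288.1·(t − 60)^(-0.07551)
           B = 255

0.649

At 7046 K (t = 70.46):
  B = 255 by definition for t > 66.
At 3987 K (t = 39.87):
  B = 138.5·ln(39.87 − 10) − 305.0 = 138.5·ln 29.87 − 305.0 = 138.5·3.3969 − 305.0 = 165.464.
Gain = 165.464 / 255.000 = 0.6489 → 0.649.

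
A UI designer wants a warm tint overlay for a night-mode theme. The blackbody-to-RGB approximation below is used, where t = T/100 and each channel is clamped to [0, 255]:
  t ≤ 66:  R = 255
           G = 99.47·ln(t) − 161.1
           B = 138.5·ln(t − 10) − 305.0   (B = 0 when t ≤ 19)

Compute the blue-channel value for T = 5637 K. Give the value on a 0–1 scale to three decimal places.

t = 5637/100 = 56.37; the t ≤ 66 branch applies.
B = 138.5·ln(56.37 − 10) − 305.0 = 138.5·ln 46.37 − 305.0 = 138.5·3.8367 − 305.0 = 226.376.
On a 0–1 scale: 226.376/255 = 0.8878 → 0.888.

0.888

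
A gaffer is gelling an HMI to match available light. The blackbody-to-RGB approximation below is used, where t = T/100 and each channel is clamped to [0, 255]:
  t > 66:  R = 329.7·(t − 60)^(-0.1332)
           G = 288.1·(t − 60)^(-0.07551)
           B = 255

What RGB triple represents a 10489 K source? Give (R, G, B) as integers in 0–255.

(199, 216, 255)

t = 10489/100 = 104.89; the t > 66 branch applies.
R = 329.7·(104.89 − 60)^(-0.1332) = 329.7·44.89^(-0.1332) = 329.7·0.60247 = 198.634.
G = 288.1·(104.89 − 60)^(-0.07551) = 288.1·44.89^(-0.07551) = 288.1·0.75032 = 216.167.
B = 255 by definition for t > 66.
Rounded: (199, 216, 255).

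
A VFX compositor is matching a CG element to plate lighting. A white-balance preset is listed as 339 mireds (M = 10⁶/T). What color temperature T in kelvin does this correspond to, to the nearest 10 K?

2950 K

T = 10⁶ / 339 = 2949.85 K → 2950 K.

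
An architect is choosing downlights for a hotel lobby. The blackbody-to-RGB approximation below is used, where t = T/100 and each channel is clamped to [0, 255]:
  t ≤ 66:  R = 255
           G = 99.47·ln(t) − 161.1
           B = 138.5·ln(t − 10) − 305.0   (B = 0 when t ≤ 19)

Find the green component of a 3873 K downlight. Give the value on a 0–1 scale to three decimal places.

t = 3873/100 = 38.73; the t ≤ 66 branch applies.
G = 99.47·ln 38.73 − 161.1 = 99.47·3.6566 − 161.1 = 202.623.
On a 0–1 scale: 202.623/255 = 0.7946 → 0.795.

0.795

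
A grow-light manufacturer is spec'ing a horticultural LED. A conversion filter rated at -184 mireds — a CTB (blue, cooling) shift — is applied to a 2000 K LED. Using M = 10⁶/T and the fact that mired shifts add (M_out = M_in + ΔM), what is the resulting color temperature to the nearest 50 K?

3150 K

M_in = 10⁶/2000 = 500.00 mireds.
M_out = 500.00 + (-184) = 316.00 mireds.
T_out = 10⁶/316.00 = 3164.6 K → 3150 K.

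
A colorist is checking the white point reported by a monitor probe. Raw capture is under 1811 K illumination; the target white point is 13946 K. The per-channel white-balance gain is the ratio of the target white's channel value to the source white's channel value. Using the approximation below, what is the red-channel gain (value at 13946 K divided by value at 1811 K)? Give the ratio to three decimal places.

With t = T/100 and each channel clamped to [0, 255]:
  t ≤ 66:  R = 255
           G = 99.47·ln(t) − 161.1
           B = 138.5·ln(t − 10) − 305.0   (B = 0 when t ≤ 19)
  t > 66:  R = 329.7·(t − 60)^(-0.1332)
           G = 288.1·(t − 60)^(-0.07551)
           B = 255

At 1811 K (t = 18.11):
  R = 255 by definition for t ≤ 66.
At 13946 K (t = 139.46):
  R = 329.7·(139.46 − 60)^(-0.1332) = 329.7·79.46^(-0.1332) = 329.7·0.55834 = 184.085.
Gain = 184.085 / 255.000 = 0.7219 → 0.722.

0.722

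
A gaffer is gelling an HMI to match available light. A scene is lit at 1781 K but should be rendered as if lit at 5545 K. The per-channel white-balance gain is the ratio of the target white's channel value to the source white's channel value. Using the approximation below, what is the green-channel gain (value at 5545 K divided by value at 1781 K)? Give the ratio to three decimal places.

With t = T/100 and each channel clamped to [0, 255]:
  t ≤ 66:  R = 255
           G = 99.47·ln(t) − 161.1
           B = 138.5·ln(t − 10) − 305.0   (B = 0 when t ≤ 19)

1.901

At 1781 K (t = 17.81):
  G = 99.47·ln 17.81 − 161.1 = 99.47·2.8798 − 161.1 = 125.350.
At 5545 K (t = 55.45):
  G = 99.47·ln 55.45 − 161.1 = 99.47·4.0155 − 161.1 = 238.320.
Gain = 238.320 / 125.350 = 1.9012 → 1.901.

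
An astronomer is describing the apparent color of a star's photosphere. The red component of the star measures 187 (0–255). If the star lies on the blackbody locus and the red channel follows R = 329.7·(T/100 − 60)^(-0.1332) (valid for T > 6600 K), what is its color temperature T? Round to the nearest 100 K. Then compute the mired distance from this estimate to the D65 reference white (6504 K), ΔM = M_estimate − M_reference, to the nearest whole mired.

(t − 60)^(-0.1332) = 187/329.7 = 0.56718.
t − 60 = 0.56718^(1/-0.1332) = 0.56718^(-7.508) = 70.620, so t = 130.620.
T = 100·t = 13062 K → 13100 K to the nearest 100 K.
M_estimate = 10⁶/13100 = 76.34; M_reference = 10⁶/6504 = 153.75.
ΔM = 76.34 − 153.75 = -77.42 → -77 mireds.

-77 mireds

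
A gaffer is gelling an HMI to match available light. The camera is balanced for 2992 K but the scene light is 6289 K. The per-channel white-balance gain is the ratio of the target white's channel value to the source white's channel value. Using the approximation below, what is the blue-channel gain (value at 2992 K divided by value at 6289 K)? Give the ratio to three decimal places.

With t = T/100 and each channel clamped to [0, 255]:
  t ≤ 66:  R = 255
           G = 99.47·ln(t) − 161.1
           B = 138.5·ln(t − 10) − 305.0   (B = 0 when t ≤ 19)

At 6289 K (t = 62.89):
  B = 138.5·ln(62.89 − 10) − 305.0 = 138.5·ln 52.89 − 305.0 = 138.5·3.9682 − 305.0 = 244.598.
At 2992 K (t = 29.92):
  B = 138.5·ln(29.92 − 10) − 305.0 = 138.5·ln 19.92 − 305.0 = 138.5·2.9917 − 305.0 = 109.354.
Gain = 109.354 / 244.598 = 0.4471 → 0.447.

0.447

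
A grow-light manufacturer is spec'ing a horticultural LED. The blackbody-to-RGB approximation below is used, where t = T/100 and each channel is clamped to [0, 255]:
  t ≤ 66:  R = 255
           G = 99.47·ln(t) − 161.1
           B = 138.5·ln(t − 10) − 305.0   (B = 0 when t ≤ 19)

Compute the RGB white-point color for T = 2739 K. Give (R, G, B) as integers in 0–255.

t = 2739/100 = 27.39; the t ≤ 66 branch applies.
R = 255 by definition for t ≤ 66.
G = 99.47·ln 27.39 − 161.1 = 99.47·3.3102 − 161.1 = 168.163.
B = 138.5·ln(27.39 − 10) − 305.0 = 138.5·ln 17.39 − 305.0 = 138.5·2.8559 − 305.0 = 90.542.
Rounded: (255, 168, 91).

(255, 168, 91)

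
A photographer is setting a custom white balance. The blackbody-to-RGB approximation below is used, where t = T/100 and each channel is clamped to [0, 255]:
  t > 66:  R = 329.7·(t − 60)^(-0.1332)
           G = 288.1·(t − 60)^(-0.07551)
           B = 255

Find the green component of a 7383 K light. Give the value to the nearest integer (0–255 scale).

t = 7383/100 = 73.83; the t > 66 branch applies.
G = 288.1·(73.83 − 60)^(-0.07551) = 288.1·13.83^(-0.07551) = 288.1·0.82008 = 236.265.
Rounded: 236.

236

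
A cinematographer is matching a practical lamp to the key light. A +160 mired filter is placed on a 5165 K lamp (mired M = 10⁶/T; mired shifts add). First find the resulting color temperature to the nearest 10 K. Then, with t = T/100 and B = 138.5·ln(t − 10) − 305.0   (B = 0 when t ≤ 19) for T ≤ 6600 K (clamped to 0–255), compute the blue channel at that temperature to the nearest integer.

M_in = 10⁶/5165 = 193.61; M_out = 193.61 + (+160) = 353.61.
T_out = 10⁶/353.61 = 2828.0 K → 2830 K; t = 28.3.
B = 138.5·ln(28.3 − 10) − 305.0 = 138.5·ln 18.3 − 305.0 = 138.5·2.9069 − 305.0 = 97.606.
Rounded: 98.

98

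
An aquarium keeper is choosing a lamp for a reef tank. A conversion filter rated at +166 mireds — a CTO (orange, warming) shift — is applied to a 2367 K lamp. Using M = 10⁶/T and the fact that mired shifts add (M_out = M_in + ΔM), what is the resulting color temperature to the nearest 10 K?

M_in = 10⁶/2367 = 422.48 mireds.
M_out = 422.48 + (+166) = 588.48 mireds.
T_out = 10⁶/588.48 = 1699.3 K → 1700 K.

1700 K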